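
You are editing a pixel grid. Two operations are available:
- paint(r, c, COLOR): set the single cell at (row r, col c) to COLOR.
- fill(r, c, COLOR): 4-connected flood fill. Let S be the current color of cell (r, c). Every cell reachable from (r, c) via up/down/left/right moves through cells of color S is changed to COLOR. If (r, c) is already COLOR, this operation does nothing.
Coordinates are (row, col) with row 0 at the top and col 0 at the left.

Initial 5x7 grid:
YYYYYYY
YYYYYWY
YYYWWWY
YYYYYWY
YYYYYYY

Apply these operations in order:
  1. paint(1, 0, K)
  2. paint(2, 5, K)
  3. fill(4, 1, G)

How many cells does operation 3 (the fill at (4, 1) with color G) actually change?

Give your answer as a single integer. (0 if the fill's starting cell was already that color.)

Answer: 29

Derivation:
After op 1 paint(1,0,K):
YYYYYYY
KYYYYWY
YYYWWWY
YYYYYWY
YYYYYYY
After op 2 paint(2,5,K):
YYYYYYY
KYYYYWY
YYYWWKY
YYYYYWY
YYYYYYY
After op 3 fill(4,1,G) [29 cells changed]:
GGGGGGG
KGGGGWG
GGGWWKG
GGGGGWG
GGGGGGG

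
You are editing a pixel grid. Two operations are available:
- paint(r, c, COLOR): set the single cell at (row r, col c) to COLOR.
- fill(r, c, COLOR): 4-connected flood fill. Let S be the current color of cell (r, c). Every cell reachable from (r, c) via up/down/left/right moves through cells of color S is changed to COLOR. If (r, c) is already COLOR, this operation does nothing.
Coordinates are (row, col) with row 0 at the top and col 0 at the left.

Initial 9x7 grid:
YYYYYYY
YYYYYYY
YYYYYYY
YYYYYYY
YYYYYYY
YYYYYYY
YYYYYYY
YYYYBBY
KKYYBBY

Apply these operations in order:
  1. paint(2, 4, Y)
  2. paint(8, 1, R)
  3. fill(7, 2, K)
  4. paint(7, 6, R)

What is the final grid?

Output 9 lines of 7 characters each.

After op 1 paint(2,4,Y):
YYYYYYY
YYYYYYY
YYYYYYY
YYYYYYY
YYYYYYY
YYYYYYY
YYYYYYY
YYYYBBY
KKYYBBY
After op 2 paint(8,1,R):
YYYYYYY
YYYYYYY
YYYYYYY
YYYYYYY
YYYYYYY
YYYYYYY
YYYYYYY
YYYYBBY
KRYYBBY
After op 3 fill(7,2,K) [57 cells changed]:
KKKKKKK
KKKKKKK
KKKKKKK
KKKKKKK
KKKKKKK
KKKKKKK
KKKKKKK
KKKKBBK
KRKKBBK
After op 4 paint(7,6,R):
KKKKKKK
KKKKKKK
KKKKKKK
KKKKKKK
KKKKKKK
KKKKKKK
KKKKKKK
KKKKBBR
KRKKBBK

Answer: KKKKKKK
KKKKKKK
KKKKKKK
KKKKKKK
KKKKKKK
KKKKKKK
KKKKKKK
KKKKBBR
KRKKBBK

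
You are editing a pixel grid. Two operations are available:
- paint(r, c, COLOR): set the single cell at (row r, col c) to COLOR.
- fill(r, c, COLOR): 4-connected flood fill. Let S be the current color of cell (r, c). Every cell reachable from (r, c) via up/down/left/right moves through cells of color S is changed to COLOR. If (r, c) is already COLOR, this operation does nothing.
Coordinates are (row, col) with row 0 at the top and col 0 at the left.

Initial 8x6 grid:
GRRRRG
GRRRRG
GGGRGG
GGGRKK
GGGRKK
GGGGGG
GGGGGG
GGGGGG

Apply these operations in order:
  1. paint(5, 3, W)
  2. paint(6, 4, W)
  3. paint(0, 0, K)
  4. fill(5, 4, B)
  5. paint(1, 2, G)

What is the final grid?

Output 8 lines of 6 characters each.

Answer: KRRRRG
BRGRRG
BBBRGG
BBBRKK
BBBRKK
BBBWBB
BBBBWB
BBBBBB

Derivation:
After op 1 paint(5,3,W):
GRRRRG
GRRRRG
GGGRGG
GGGRKK
GGGRKK
GGGWGG
GGGGGG
GGGGGG
After op 2 paint(6,4,W):
GRRRRG
GRRRRG
GGGRGG
GGGRKK
GGGRKK
GGGWGG
GGGGWG
GGGGGG
After op 3 paint(0,0,K):
KRRRRG
GRRRRG
GGGRGG
GGGRKK
GGGRKK
GGGWGG
GGGGWG
GGGGGG
After op 4 fill(5,4,B) [26 cells changed]:
KRRRRG
BRRRRG
BBBRGG
BBBRKK
BBBRKK
BBBWBB
BBBBWB
BBBBBB
After op 5 paint(1,2,G):
KRRRRG
BRGRRG
BBBRGG
BBBRKK
BBBRKK
BBBWBB
BBBBWB
BBBBBB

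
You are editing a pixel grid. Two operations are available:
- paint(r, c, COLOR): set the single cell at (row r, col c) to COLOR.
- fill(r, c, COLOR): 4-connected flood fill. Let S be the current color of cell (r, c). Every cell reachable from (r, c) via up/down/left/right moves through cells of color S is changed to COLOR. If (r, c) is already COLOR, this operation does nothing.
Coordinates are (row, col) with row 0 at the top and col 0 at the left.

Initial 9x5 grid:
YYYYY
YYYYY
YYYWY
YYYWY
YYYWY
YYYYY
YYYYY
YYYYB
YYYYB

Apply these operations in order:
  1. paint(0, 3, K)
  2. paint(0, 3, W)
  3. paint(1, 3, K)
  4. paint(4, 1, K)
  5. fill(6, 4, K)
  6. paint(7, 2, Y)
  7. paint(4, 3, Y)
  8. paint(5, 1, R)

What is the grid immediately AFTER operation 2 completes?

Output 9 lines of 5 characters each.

After op 1 paint(0,3,K):
YYYKY
YYYYY
YYYWY
YYYWY
YYYWY
YYYYY
YYYYY
YYYYB
YYYYB
After op 2 paint(0,3,W):
YYYWY
YYYYY
YYYWY
YYYWY
YYYWY
YYYYY
YYYYY
YYYYB
YYYYB

Answer: YYYWY
YYYYY
YYYWY
YYYWY
YYYWY
YYYYY
YYYYY
YYYYB
YYYYB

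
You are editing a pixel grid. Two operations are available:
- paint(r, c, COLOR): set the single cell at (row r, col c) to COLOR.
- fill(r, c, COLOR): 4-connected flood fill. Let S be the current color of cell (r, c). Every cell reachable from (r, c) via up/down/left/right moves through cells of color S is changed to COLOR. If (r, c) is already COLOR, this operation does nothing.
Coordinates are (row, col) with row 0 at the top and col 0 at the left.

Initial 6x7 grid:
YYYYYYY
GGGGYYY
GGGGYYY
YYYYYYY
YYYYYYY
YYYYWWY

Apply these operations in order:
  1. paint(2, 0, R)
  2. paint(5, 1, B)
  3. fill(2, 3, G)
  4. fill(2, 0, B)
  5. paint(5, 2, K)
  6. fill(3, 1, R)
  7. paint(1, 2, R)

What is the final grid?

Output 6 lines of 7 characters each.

After op 1 paint(2,0,R):
YYYYYYY
GGGGYYY
RGGGYYY
YYYYYYY
YYYYYYY
YYYYWWY
After op 2 paint(5,1,B):
YYYYYYY
GGGGYYY
RGGGYYY
YYYYYYY
YYYYYYY
YBYYWWY
After op 3 fill(2,3,G) [0 cells changed]:
YYYYYYY
GGGGYYY
RGGGYYY
YYYYYYY
YYYYYYY
YBYYWWY
After op 4 fill(2,0,B) [1 cells changed]:
YYYYYYY
GGGGYYY
BGGGYYY
YYYYYYY
YYYYYYY
YBYYWWY
After op 5 paint(5,2,K):
YYYYYYY
GGGGYYY
BGGGYYY
YYYYYYY
YYYYYYY
YBKYWWY
After op 6 fill(3,1,R) [30 cells changed]:
RRRRRRR
GGGGRRR
BGGGRRR
RRRRRRR
RRRRRRR
RBKRWWR
After op 7 paint(1,2,R):
RRRRRRR
GGRGRRR
BGGGRRR
RRRRRRR
RRRRRRR
RBKRWWR

Answer: RRRRRRR
GGRGRRR
BGGGRRR
RRRRRRR
RRRRRRR
RBKRWWR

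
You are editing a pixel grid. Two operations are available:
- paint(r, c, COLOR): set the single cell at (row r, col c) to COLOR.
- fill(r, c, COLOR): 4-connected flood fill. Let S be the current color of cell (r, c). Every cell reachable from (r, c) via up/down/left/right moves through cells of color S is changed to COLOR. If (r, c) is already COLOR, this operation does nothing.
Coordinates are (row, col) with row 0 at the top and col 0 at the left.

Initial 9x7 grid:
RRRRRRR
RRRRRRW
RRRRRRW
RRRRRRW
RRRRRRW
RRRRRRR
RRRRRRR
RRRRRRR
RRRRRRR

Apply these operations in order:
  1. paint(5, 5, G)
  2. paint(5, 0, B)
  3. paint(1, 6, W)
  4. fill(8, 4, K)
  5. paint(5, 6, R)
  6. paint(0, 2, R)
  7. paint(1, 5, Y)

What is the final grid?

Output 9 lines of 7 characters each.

Answer: KKRKKKK
KKKKKYW
KKKKKKW
KKKKKKW
KKKKKKW
BKKKKGR
KKKKKKK
KKKKKKK
KKKKKKK

Derivation:
After op 1 paint(5,5,G):
RRRRRRR
RRRRRRW
RRRRRRW
RRRRRRW
RRRRRRW
RRRRRGR
RRRRRRR
RRRRRRR
RRRRRRR
After op 2 paint(5,0,B):
RRRRRRR
RRRRRRW
RRRRRRW
RRRRRRW
RRRRRRW
BRRRRGR
RRRRRRR
RRRRRRR
RRRRRRR
After op 3 paint(1,6,W):
RRRRRRR
RRRRRRW
RRRRRRW
RRRRRRW
RRRRRRW
BRRRRGR
RRRRRRR
RRRRRRR
RRRRRRR
After op 4 fill(8,4,K) [57 cells changed]:
KKKKKKK
KKKKKKW
KKKKKKW
KKKKKKW
KKKKKKW
BKKKKGK
KKKKKKK
KKKKKKK
KKKKKKK
After op 5 paint(5,6,R):
KKKKKKK
KKKKKKW
KKKKKKW
KKKKKKW
KKKKKKW
BKKKKGR
KKKKKKK
KKKKKKK
KKKKKKK
After op 6 paint(0,2,R):
KKRKKKK
KKKKKKW
KKKKKKW
KKKKKKW
KKKKKKW
BKKKKGR
KKKKKKK
KKKKKKK
KKKKKKK
After op 7 paint(1,5,Y):
KKRKKKK
KKKKKYW
KKKKKKW
KKKKKKW
KKKKKKW
BKKKKGR
KKKKKKK
KKKKKKK
KKKKKKK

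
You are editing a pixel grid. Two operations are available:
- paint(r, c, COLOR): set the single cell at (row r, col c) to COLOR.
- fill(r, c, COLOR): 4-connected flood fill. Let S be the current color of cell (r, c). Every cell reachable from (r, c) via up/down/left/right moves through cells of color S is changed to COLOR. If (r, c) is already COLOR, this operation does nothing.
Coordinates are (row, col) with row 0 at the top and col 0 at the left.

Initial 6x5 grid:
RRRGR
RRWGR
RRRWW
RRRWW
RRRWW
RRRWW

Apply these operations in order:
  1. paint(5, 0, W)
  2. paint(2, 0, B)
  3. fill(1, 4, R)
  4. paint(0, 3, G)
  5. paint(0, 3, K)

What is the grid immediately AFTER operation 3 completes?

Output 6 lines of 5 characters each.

Answer: RRRGR
RRWGR
BRRWW
RRRWW
RRRWW
WRRWW

Derivation:
After op 1 paint(5,0,W):
RRRGR
RRWGR
RRRWW
RRRWW
RRRWW
WRRWW
After op 2 paint(2,0,B):
RRRGR
RRWGR
BRRWW
RRRWW
RRRWW
WRRWW
After op 3 fill(1,4,R) [0 cells changed]:
RRRGR
RRWGR
BRRWW
RRRWW
RRRWW
WRRWW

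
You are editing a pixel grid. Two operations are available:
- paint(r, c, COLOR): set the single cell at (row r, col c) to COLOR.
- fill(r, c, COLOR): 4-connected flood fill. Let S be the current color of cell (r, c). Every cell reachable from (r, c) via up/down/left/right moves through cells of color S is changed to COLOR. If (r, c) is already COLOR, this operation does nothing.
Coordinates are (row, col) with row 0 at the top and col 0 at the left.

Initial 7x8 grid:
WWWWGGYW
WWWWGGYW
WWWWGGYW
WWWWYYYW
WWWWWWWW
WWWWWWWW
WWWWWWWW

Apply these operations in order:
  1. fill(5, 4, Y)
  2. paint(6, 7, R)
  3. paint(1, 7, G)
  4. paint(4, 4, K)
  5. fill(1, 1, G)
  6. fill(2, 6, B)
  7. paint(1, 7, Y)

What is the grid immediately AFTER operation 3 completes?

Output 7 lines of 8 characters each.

Answer: YYYYGGYY
YYYYGGYG
YYYYGGYY
YYYYYYYY
YYYYYYYY
YYYYYYYY
YYYYYYYR

Derivation:
After op 1 fill(5,4,Y) [44 cells changed]:
YYYYGGYY
YYYYGGYY
YYYYGGYY
YYYYYYYY
YYYYYYYY
YYYYYYYY
YYYYYYYY
After op 2 paint(6,7,R):
YYYYGGYY
YYYYGGYY
YYYYGGYY
YYYYYYYY
YYYYYYYY
YYYYYYYY
YYYYYYYR
After op 3 paint(1,7,G):
YYYYGGYY
YYYYGGYG
YYYYGGYY
YYYYYYYY
YYYYYYYY
YYYYYYYY
YYYYYYYR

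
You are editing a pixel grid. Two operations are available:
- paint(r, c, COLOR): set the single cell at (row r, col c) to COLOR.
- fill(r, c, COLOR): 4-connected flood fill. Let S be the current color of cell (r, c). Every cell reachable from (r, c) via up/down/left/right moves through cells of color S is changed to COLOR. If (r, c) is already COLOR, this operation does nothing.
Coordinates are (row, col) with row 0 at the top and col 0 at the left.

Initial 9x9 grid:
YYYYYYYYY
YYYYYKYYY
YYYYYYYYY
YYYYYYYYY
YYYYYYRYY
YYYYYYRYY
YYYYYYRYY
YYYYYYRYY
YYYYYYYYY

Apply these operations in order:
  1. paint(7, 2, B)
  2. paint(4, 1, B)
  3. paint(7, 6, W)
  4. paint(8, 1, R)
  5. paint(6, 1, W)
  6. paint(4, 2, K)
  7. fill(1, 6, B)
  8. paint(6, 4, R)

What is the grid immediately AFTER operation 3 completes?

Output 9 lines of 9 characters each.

After op 1 paint(7,2,B):
YYYYYYYYY
YYYYYKYYY
YYYYYYYYY
YYYYYYYYY
YYYYYYRYY
YYYYYYRYY
YYYYYYRYY
YYBYYYRYY
YYYYYYYYY
After op 2 paint(4,1,B):
YYYYYYYYY
YYYYYKYYY
YYYYYYYYY
YYYYYYYYY
YBYYYYRYY
YYYYYYRYY
YYYYYYRYY
YYBYYYRYY
YYYYYYYYY
After op 3 paint(7,6,W):
YYYYYYYYY
YYYYYKYYY
YYYYYYYYY
YYYYYYYYY
YBYYYYRYY
YYYYYYRYY
YYYYYYRYY
YYBYYYWYY
YYYYYYYYY

Answer: YYYYYYYYY
YYYYYKYYY
YYYYYYYYY
YYYYYYYYY
YBYYYYRYY
YYYYYYRYY
YYYYYYRYY
YYBYYYWYY
YYYYYYYYY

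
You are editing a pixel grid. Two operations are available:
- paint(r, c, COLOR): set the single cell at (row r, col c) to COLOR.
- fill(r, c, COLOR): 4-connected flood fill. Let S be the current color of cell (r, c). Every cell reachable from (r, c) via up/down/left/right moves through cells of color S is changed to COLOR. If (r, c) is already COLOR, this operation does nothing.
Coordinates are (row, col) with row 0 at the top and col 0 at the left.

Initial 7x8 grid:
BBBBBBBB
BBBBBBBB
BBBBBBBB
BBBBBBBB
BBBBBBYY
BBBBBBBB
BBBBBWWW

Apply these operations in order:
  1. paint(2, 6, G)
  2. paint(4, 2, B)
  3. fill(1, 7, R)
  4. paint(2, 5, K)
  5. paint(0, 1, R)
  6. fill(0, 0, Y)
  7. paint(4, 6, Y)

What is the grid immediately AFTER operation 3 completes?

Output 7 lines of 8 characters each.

After op 1 paint(2,6,G):
BBBBBBBB
BBBBBBBB
BBBBBBGB
BBBBBBBB
BBBBBBYY
BBBBBBBB
BBBBBWWW
After op 2 paint(4,2,B):
BBBBBBBB
BBBBBBBB
BBBBBBGB
BBBBBBBB
BBBBBBYY
BBBBBBBB
BBBBBWWW
After op 3 fill(1,7,R) [50 cells changed]:
RRRRRRRR
RRRRRRRR
RRRRRRGR
RRRRRRRR
RRRRRRYY
RRRRRRRR
RRRRRWWW

Answer: RRRRRRRR
RRRRRRRR
RRRRRRGR
RRRRRRRR
RRRRRRYY
RRRRRRRR
RRRRRWWW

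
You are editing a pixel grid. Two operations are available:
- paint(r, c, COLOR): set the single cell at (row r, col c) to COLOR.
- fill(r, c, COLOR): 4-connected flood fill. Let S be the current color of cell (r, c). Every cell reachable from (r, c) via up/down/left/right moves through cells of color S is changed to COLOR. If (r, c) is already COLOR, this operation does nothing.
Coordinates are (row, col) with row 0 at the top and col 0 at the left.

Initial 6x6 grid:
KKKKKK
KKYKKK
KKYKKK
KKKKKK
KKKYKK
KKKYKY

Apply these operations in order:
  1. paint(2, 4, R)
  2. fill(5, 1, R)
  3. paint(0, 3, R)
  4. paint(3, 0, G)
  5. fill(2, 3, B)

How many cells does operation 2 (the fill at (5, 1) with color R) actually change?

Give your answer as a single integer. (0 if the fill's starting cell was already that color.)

After op 1 paint(2,4,R):
KKKKKK
KKYKKK
KKYKRK
KKKKKK
KKKYKK
KKKYKY
After op 2 fill(5,1,R) [30 cells changed]:
RRRRRR
RRYRRR
RRYRRR
RRRRRR
RRRYRR
RRRYRY

Answer: 30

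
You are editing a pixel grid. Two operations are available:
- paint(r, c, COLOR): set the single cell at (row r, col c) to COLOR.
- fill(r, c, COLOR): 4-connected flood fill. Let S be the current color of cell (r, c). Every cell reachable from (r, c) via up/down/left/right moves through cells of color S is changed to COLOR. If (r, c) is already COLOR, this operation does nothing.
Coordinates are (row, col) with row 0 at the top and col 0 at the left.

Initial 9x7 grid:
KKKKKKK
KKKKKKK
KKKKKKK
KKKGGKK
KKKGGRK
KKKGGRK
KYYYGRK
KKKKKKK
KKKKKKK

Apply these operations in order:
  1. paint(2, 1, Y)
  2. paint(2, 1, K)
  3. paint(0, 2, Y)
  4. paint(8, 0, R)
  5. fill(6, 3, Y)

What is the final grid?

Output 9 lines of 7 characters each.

Answer: KKYKKKK
KKKKKKK
KKKKKKK
KKKGGKK
KKKGGRK
KKKGGRK
KYYYGRK
KKKKKKK
RKKKKKK

Derivation:
After op 1 paint(2,1,Y):
KKKKKKK
KKKKKKK
KYKKKKK
KKKGGKK
KKKGGRK
KKKGGRK
KYYYGRK
KKKKKKK
KKKKKKK
After op 2 paint(2,1,K):
KKKKKKK
KKKKKKK
KKKKKKK
KKKGGKK
KKKGGRK
KKKGGRK
KYYYGRK
KKKKKKK
KKKKKKK
After op 3 paint(0,2,Y):
KKYKKKK
KKKKKKK
KKKKKKK
KKKGGKK
KKKGGRK
KKKGGRK
KYYYGRK
KKKKKKK
KKKKKKK
After op 4 paint(8,0,R):
KKYKKKK
KKKKKKK
KKKKKKK
KKKGGKK
KKKGGRK
KKKGGRK
KYYYGRK
KKKKKKK
RKKKKKK
After op 5 fill(6,3,Y) [0 cells changed]:
KKYKKKK
KKKKKKK
KKKKKKK
KKKGGKK
KKKGGRK
KKKGGRK
KYYYGRK
KKKKKKK
RKKKKKK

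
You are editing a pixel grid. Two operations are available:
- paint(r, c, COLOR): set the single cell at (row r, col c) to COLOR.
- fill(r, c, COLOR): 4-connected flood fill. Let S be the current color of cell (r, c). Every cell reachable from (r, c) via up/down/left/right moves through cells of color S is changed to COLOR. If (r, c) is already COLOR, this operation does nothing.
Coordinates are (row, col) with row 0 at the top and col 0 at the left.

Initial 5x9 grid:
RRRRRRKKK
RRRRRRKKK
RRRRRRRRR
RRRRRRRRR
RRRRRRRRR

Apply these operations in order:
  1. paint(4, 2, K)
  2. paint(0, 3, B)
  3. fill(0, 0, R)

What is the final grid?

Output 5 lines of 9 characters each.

Answer: RRRBRRKKK
RRRRRRKKK
RRRRRRRRR
RRRRRRRRR
RRKRRRRRR

Derivation:
After op 1 paint(4,2,K):
RRRRRRKKK
RRRRRRKKK
RRRRRRRRR
RRRRRRRRR
RRKRRRRRR
After op 2 paint(0,3,B):
RRRBRRKKK
RRRRRRKKK
RRRRRRRRR
RRRRRRRRR
RRKRRRRRR
After op 3 fill(0,0,R) [0 cells changed]:
RRRBRRKKK
RRRRRRKKK
RRRRRRRRR
RRRRRRRRR
RRKRRRRRR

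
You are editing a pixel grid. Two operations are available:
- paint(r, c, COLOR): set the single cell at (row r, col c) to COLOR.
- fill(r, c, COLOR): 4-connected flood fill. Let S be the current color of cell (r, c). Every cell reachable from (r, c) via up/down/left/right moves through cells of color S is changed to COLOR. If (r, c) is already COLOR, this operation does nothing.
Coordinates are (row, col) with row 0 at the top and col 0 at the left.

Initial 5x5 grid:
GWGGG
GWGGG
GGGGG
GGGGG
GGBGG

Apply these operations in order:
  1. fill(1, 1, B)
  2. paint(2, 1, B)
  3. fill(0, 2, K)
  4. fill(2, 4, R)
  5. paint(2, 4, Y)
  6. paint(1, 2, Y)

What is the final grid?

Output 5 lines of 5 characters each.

Answer: RBRRR
RBYRR
RBRRY
RRRRR
RRBRR

Derivation:
After op 1 fill(1,1,B) [2 cells changed]:
GBGGG
GBGGG
GGGGG
GGGGG
GGBGG
After op 2 paint(2,1,B):
GBGGG
GBGGG
GBGGG
GGGGG
GGBGG
After op 3 fill(0,2,K) [21 cells changed]:
KBKKK
KBKKK
KBKKK
KKKKK
KKBKK
After op 4 fill(2,4,R) [21 cells changed]:
RBRRR
RBRRR
RBRRR
RRRRR
RRBRR
After op 5 paint(2,4,Y):
RBRRR
RBRRR
RBRRY
RRRRR
RRBRR
After op 6 paint(1,2,Y):
RBRRR
RBYRR
RBRRY
RRRRR
RRBRR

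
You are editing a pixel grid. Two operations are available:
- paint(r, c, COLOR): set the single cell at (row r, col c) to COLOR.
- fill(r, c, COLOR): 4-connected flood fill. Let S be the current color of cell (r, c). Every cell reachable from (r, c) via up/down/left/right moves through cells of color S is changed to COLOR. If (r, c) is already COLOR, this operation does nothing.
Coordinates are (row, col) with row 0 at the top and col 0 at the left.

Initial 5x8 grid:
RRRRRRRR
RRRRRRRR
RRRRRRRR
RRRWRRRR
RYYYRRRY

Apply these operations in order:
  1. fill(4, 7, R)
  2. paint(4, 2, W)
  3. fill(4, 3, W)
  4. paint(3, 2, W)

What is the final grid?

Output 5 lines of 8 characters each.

Answer: RRRRRRRR
RRRRRRRR
RRRRRRRR
RRWWRRRR
RYWWRRRR

Derivation:
After op 1 fill(4,7,R) [1 cells changed]:
RRRRRRRR
RRRRRRRR
RRRRRRRR
RRRWRRRR
RYYYRRRR
After op 2 paint(4,2,W):
RRRRRRRR
RRRRRRRR
RRRRRRRR
RRRWRRRR
RYWYRRRR
After op 3 fill(4,3,W) [1 cells changed]:
RRRRRRRR
RRRRRRRR
RRRRRRRR
RRRWRRRR
RYWWRRRR
After op 4 paint(3,2,W):
RRRRRRRR
RRRRRRRR
RRRRRRRR
RRWWRRRR
RYWWRRRR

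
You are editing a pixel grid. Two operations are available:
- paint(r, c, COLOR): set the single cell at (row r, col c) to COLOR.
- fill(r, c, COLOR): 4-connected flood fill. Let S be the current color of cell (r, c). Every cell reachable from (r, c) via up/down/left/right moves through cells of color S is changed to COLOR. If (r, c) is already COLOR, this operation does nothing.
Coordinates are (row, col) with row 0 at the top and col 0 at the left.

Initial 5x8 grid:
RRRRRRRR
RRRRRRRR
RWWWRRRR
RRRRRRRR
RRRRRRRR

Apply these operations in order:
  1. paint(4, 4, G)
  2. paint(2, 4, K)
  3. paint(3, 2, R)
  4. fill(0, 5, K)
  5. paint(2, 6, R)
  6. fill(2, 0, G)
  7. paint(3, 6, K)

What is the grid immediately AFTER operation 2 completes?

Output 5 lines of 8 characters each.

Answer: RRRRRRRR
RRRRRRRR
RWWWKRRR
RRRRRRRR
RRRRGRRR

Derivation:
After op 1 paint(4,4,G):
RRRRRRRR
RRRRRRRR
RWWWRRRR
RRRRRRRR
RRRRGRRR
After op 2 paint(2,4,K):
RRRRRRRR
RRRRRRRR
RWWWKRRR
RRRRRRRR
RRRRGRRR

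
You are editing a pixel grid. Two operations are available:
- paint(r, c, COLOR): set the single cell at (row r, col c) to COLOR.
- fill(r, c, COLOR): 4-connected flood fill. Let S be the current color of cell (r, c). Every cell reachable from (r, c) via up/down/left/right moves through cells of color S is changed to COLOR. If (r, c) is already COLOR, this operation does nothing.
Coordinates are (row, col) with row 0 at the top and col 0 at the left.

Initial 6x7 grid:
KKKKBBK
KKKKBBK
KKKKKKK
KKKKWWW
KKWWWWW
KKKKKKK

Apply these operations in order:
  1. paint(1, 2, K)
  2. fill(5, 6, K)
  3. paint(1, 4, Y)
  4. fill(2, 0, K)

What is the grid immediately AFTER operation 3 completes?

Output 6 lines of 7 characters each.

Answer: KKKKBBK
KKKKYBK
KKKKKKK
KKKKWWW
KKWWWWW
KKKKKKK

Derivation:
After op 1 paint(1,2,K):
KKKKBBK
KKKKBBK
KKKKKKK
KKKKWWW
KKWWWWW
KKKKKKK
After op 2 fill(5,6,K) [0 cells changed]:
KKKKBBK
KKKKBBK
KKKKKKK
KKKKWWW
KKWWWWW
KKKKKKK
After op 3 paint(1,4,Y):
KKKKBBK
KKKKYBK
KKKKKKK
KKKKWWW
KKWWWWW
KKKKKKK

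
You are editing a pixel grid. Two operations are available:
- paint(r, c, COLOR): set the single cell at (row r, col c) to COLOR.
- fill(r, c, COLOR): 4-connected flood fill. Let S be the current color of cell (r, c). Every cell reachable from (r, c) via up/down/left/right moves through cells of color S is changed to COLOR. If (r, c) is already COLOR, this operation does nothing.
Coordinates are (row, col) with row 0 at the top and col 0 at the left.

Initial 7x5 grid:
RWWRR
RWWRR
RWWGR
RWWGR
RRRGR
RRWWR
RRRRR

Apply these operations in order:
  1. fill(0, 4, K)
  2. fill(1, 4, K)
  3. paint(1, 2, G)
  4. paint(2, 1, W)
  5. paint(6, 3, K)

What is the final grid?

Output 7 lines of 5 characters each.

After op 1 fill(0,4,K) [22 cells changed]:
KWWKK
KWWKK
KWWGK
KWWGK
KKKGK
KKWWK
KKKKK
After op 2 fill(1,4,K) [0 cells changed]:
KWWKK
KWWKK
KWWGK
KWWGK
KKKGK
KKWWK
KKKKK
After op 3 paint(1,2,G):
KWWKK
KWGKK
KWWGK
KWWGK
KKKGK
KKWWK
KKKKK
After op 4 paint(2,1,W):
KWWKK
KWGKK
KWWGK
KWWGK
KKKGK
KKWWK
KKKKK
After op 5 paint(6,3,K):
KWWKK
KWGKK
KWWGK
KWWGK
KKKGK
KKWWK
KKKKK

Answer: KWWKK
KWGKK
KWWGK
KWWGK
KKKGK
KKWWK
KKKKK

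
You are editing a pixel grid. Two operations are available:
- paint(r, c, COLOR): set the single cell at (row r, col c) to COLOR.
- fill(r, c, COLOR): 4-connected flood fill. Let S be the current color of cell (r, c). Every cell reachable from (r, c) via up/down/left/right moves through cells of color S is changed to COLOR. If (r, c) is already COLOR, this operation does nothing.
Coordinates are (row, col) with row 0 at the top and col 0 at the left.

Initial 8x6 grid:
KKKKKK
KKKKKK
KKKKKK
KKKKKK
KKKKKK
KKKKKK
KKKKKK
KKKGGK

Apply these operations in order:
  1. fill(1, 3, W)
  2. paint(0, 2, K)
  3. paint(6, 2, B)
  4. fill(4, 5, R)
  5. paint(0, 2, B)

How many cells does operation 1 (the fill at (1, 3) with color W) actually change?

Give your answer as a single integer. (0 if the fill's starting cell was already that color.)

After op 1 fill(1,3,W) [46 cells changed]:
WWWWWW
WWWWWW
WWWWWW
WWWWWW
WWWWWW
WWWWWW
WWWWWW
WWWGGW

Answer: 46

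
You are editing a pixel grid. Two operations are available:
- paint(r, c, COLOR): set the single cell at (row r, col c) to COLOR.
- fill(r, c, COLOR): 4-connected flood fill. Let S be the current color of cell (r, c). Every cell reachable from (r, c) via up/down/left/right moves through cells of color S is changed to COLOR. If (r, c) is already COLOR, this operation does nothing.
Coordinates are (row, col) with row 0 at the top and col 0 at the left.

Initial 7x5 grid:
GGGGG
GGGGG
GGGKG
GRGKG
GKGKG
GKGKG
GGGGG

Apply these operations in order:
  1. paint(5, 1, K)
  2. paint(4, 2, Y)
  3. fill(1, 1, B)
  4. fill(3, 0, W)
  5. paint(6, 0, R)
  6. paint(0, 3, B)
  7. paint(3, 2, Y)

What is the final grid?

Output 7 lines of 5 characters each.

Answer: WWWBW
WWWWW
WWWKW
WRYKW
WKYKW
WKWKW
RWWWW

Derivation:
After op 1 paint(5,1,K):
GGGGG
GGGGG
GGGKG
GRGKG
GKGKG
GKGKG
GGGGG
After op 2 paint(4,2,Y):
GGGGG
GGGGG
GGGKG
GRGKG
GKYKG
GKGKG
GGGGG
After op 3 fill(1,1,B) [27 cells changed]:
BBBBB
BBBBB
BBBKB
BRBKB
BKYKB
BKBKB
BBBBB
After op 4 fill(3,0,W) [27 cells changed]:
WWWWW
WWWWW
WWWKW
WRWKW
WKYKW
WKWKW
WWWWW
After op 5 paint(6,0,R):
WWWWW
WWWWW
WWWKW
WRWKW
WKYKW
WKWKW
RWWWW
After op 6 paint(0,3,B):
WWWBW
WWWWW
WWWKW
WRWKW
WKYKW
WKWKW
RWWWW
After op 7 paint(3,2,Y):
WWWBW
WWWWW
WWWKW
WRYKW
WKYKW
WKWKW
RWWWW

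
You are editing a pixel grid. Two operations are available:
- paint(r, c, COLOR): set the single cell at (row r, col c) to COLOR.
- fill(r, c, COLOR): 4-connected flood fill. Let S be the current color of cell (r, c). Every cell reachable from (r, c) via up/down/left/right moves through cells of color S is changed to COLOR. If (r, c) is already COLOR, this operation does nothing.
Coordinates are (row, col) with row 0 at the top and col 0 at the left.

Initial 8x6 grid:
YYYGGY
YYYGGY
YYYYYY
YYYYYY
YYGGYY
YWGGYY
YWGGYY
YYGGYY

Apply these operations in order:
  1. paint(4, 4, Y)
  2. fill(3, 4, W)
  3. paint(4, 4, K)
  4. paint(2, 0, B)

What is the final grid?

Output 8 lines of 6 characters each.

Answer: WWWGGW
WWWGGW
BWWWWW
WWWWWW
WWGGKW
WWGGWW
WWGGWW
WWGGWW

Derivation:
After op 1 paint(4,4,Y):
YYYGGY
YYYGGY
YYYYYY
YYYYYY
YYGGYY
YWGGYY
YWGGYY
YYGGYY
After op 2 fill(3,4,W) [34 cells changed]:
WWWGGW
WWWGGW
WWWWWW
WWWWWW
WWGGWW
WWGGWW
WWGGWW
WWGGWW
After op 3 paint(4,4,K):
WWWGGW
WWWGGW
WWWWWW
WWWWWW
WWGGKW
WWGGWW
WWGGWW
WWGGWW
After op 4 paint(2,0,B):
WWWGGW
WWWGGW
BWWWWW
WWWWWW
WWGGKW
WWGGWW
WWGGWW
WWGGWW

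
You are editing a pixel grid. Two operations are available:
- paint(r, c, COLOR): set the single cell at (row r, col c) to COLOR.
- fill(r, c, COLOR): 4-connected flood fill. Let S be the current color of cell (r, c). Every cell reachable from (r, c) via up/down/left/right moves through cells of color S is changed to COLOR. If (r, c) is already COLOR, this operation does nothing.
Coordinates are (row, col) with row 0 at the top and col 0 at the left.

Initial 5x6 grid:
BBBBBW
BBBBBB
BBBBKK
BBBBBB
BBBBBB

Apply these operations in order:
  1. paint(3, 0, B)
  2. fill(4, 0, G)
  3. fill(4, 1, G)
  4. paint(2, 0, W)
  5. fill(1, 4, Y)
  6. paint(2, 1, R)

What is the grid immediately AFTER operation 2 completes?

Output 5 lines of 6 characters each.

After op 1 paint(3,0,B):
BBBBBW
BBBBBB
BBBBKK
BBBBBB
BBBBBB
After op 2 fill(4,0,G) [27 cells changed]:
GGGGGW
GGGGGG
GGGGKK
GGGGGG
GGGGGG

Answer: GGGGGW
GGGGGG
GGGGKK
GGGGGG
GGGGGG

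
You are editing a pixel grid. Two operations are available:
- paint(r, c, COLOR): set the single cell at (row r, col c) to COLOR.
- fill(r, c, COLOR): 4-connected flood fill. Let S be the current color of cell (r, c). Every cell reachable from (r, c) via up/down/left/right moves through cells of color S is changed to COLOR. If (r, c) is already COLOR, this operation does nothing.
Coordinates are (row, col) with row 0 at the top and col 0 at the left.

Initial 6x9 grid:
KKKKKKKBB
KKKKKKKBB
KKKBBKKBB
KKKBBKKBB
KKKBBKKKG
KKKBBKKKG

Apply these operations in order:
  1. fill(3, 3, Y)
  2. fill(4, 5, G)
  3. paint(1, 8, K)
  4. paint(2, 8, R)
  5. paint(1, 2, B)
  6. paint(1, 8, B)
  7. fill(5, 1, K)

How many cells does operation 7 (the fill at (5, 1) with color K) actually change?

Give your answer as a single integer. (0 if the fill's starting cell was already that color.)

Answer: 37

Derivation:
After op 1 fill(3,3,Y) [8 cells changed]:
KKKKKKKBB
KKKKKKKBB
KKKYYKKBB
KKKYYKKBB
KKKYYKKKG
KKKYYKKKG
After op 2 fill(4,5,G) [36 cells changed]:
GGGGGGGBB
GGGGGGGBB
GGGYYGGBB
GGGYYGGBB
GGGYYGGGG
GGGYYGGGG
After op 3 paint(1,8,K):
GGGGGGGBB
GGGGGGGBK
GGGYYGGBB
GGGYYGGBB
GGGYYGGGG
GGGYYGGGG
After op 4 paint(2,8,R):
GGGGGGGBB
GGGGGGGBK
GGGYYGGBR
GGGYYGGBB
GGGYYGGGG
GGGYYGGGG
After op 5 paint(1,2,B):
GGGGGGGBB
GGBGGGGBK
GGGYYGGBR
GGGYYGGBB
GGGYYGGGG
GGGYYGGGG
After op 6 paint(1,8,B):
GGGGGGGBB
GGBGGGGBB
GGGYYGGBR
GGGYYGGBB
GGGYYGGGG
GGGYYGGGG
After op 7 fill(5,1,K) [37 cells changed]:
KKKKKKKBB
KKBKKKKBB
KKKYYKKBR
KKKYYKKBB
KKKYYKKKK
KKKYYKKKK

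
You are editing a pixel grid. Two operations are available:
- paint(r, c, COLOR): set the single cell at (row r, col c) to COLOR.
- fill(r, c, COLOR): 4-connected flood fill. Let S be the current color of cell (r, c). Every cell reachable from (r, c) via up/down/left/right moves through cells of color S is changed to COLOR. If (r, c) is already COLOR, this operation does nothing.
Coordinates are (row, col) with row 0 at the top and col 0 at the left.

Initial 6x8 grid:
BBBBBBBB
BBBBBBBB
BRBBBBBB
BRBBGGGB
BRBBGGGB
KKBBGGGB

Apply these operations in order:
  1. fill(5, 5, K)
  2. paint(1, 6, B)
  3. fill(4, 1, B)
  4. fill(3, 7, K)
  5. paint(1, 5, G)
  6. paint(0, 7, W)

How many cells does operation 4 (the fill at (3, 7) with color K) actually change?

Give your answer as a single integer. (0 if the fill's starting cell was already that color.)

After op 1 fill(5,5,K) [9 cells changed]:
BBBBBBBB
BBBBBBBB
BRBBBBBB
BRBBKKKB
BRBBKKKB
KKBBKKKB
After op 2 paint(1,6,B):
BBBBBBBB
BBBBBBBB
BRBBBBBB
BRBBKKKB
BRBBKKKB
KKBBKKKB
After op 3 fill(4,1,B) [3 cells changed]:
BBBBBBBB
BBBBBBBB
BBBBBBBB
BBBBKKKB
BBBBKKKB
KKBBKKKB
After op 4 fill(3,7,K) [37 cells changed]:
KKKKKKKK
KKKKKKKK
KKKKKKKK
KKKKKKKK
KKKKKKKK
KKKKKKKK

Answer: 37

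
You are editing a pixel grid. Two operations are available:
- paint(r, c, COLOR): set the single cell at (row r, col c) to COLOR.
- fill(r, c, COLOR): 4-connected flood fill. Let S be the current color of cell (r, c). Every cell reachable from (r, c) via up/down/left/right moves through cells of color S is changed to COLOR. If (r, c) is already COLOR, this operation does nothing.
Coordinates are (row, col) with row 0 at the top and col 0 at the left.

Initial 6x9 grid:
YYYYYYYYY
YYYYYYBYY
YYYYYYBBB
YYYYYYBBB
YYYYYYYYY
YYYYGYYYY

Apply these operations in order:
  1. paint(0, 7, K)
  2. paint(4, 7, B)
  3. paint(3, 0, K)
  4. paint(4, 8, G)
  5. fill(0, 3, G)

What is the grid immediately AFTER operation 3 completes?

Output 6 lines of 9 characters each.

Answer: YYYYYYYKY
YYYYYYBYY
YYYYYYBBB
KYYYYYBBB
YYYYYYYBY
YYYYGYYYY

Derivation:
After op 1 paint(0,7,K):
YYYYYYYKY
YYYYYYBYY
YYYYYYBBB
YYYYYYBBB
YYYYYYYYY
YYYYGYYYY
After op 2 paint(4,7,B):
YYYYYYYKY
YYYYYYBYY
YYYYYYBBB
YYYYYYBBB
YYYYYYYBY
YYYYGYYYY
After op 3 paint(3,0,K):
YYYYYYYKY
YYYYYYBYY
YYYYYYBBB
KYYYYYBBB
YYYYYYYBY
YYYYGYYYY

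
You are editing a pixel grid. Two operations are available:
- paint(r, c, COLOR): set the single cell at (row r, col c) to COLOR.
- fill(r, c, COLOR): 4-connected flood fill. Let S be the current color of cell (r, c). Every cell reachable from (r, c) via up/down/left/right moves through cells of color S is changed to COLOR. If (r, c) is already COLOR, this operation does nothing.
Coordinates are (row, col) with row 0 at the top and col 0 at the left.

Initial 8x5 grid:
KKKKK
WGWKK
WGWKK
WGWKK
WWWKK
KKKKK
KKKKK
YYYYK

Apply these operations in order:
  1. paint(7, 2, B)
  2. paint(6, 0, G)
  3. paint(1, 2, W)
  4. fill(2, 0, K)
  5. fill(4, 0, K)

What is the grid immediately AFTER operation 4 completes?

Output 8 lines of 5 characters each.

Answer: KKKKK
KGKKK
KGKKK
KGKKK
KKKKK
KKKKK
GKKKK
YYBYK

Derivation:
After op 1 paint(7,2,B):
KKKKK
WGWKK
WGWKK
WGWKK
WWWKK
KKKKK
KKKKK
YYBYK
After op 2 paint(6,0,G):
KKKKK
WGWKK
WGWKK
WGWKK
WWWKK
KKKKK
GKKKK
YYBYK
After op 3 paint(1,2,W):
KKKKK
WGWKK
WGWKK
WGWKK
WWWKK
KKKKK
GKKKK
YYBYK
After op 4 fill(2,0,K) [9 cells changed]:
KKKKK
KGKKK
KGKKK
KGKKK
KKKKK
KKKKK
GKKKK
YYBYK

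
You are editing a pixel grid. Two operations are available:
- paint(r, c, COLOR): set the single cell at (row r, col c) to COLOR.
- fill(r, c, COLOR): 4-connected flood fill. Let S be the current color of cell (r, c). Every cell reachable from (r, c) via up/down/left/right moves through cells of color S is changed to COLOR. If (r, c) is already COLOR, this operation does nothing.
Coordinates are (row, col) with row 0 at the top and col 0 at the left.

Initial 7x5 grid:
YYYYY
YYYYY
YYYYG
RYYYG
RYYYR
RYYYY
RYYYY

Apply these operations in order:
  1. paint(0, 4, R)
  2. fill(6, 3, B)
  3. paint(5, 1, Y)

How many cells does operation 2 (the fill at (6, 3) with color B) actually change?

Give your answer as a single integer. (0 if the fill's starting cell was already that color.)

Answer: 27

Derivation:
After op 1 paint(0,4,R):
YYYYR
YYYYY
YYYYG
RYYYG
RYYYR
RYYYY
RYYYY
After op 2 fill(6,3,B) [27 cells changed]:
BBBBR
BBBBB
BBBBG
RBBBG
RBBBR
RBBBB
RBBBB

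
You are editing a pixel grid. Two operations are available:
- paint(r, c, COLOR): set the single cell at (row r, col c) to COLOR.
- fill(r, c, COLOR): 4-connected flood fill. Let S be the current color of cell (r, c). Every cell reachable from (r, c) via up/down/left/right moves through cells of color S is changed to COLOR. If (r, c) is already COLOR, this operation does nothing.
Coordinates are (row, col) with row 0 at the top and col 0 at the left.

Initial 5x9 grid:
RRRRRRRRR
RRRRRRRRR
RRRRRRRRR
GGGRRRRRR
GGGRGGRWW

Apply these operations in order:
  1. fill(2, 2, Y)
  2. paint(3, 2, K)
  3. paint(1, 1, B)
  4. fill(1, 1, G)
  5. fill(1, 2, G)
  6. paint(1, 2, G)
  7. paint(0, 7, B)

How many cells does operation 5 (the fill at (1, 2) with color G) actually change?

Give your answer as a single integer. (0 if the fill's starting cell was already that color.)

After op 1 fill(2,2,Y) [35 cells changed]:
YYYYYYYYY
YYYYYYYYY
YYYYYYYYY
GGGYYYYYY
GGGYGGYWW
After op 2 paint(3,2,K):
YYYYYYYYY
YYYYYYYYY
YYYYYYYYY
GGKYYYYYY
GGGYGGYWW
After op 3 paint(1,1,B):
YYYYYYYYY
YBYYYYYYY
YYYYYYYYY
GGKYYYYYY
GGGYGGYWW
After op 4 fill(1,1,G) [1 cells changed]:
YYYYYYYYY
YGYYYYYYY
YYYYYYYYY
GGKYYYYYY
GGGYGGYWW
After op 5 fill(1,2,G) [34 cells changed]:
GGGGGGGGG
GGGGGGGGG
GGGGGGGGG
GGKGGGGGG
GGGGGGGWW

Answer: 34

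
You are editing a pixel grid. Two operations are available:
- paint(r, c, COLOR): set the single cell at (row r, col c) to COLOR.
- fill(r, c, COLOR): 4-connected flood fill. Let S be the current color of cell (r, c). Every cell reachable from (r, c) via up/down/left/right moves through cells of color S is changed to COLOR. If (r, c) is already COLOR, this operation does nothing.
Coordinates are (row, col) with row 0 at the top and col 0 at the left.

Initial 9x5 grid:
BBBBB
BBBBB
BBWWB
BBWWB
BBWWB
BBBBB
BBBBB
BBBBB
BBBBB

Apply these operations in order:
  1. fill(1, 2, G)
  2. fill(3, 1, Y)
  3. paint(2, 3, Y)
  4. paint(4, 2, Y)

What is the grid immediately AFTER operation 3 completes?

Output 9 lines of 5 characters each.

After op 1 fill(1,2,G) [39 cells changed]:
GGGGG
GGGGG
GGWWG
GGWWG
GGWWG
GGGGG
GGGGG
GGGGG
GGGGG
After op 2 fill(3,1,Y) [39 cells changed]:
YYYYY
YYYYY
YYWWY
YYWWY
YYWWY
YYYYY
YYYYY
YYYYY
YYYYY
After op 3 paint(2,3,Y):
YYYYY
YYYYY
YYWYY
YYWWY
YYWWY
YYYYY
YYYYY
YYYYY
YYYYY

Answer: YYYYY
YYYYY
YYWYY
YYWWY
YYWWY
YYYYY
YYYYY
YYYYY
YYYYY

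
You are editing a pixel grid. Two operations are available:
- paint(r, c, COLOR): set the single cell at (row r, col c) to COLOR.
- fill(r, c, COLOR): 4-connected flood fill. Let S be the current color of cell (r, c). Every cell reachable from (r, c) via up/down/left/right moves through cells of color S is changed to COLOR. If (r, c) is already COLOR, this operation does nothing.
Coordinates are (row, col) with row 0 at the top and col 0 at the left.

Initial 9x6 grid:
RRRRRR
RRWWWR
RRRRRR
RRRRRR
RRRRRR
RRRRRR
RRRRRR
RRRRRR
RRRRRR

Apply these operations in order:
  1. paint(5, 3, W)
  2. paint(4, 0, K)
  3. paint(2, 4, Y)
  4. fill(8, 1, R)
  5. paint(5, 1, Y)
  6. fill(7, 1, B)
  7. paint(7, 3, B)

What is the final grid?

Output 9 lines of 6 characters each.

Answer: BBBBBB
BBWWWB
BBBBYB
BBBBBB
KBBBBB
BYBWBB
BBBBBB
BBBBBB
BBBBBB

Derivation:
After op 1 paint(5,3,W):
RRRRRR
RRWWWR
RRRRRR
RRRRRR
RRRRRR
RRRWRR
RRRRRR
RRRRRR
RRRRRR
After op 2 paint(4,0,K):
RRRRRR
RRWWWR
RRRRRR
RRRRRR
KRRRRR
RRRWRR
RRRRRR
RRRRRR
RRRRRR
After op 3 paint(2,4,Y):
RRRRRR
RRWWWR
RRRRYR
RRRRRR
KRRRRR
RRRWRR
RRRRRR
RRRRRR
RRRRRR
After op 4 fill(8,1,R) [0 cells changed]:
RRRRRR
RRWWWR
RRRRYR
RRRRRR
KRRRRR
RRRWRR
RRRRRR
RRRRRR
RRRRRR
After op 5 paint(5,1,Y):
RRRRRR
RRWWWR
RRRRYR
RRRRRR
KRRRRR
RYRWRR
RRRRRR
RRRRRR
RRRRRR
After op 6 fill(7,1,B) [47 cells changed]:
BBBBBB
BBWWWB
BBBBYB
BBBBBB
KBBBBB
BYBWBB
BBBBBB
BBBBBB
BBBBBB
After op 7 paint(7,3,B):
BBBBBB
BBWWWB
BBBBYB
BBBBBB
KBBBBB
BYBWBB
BBBBBB
BBBBBB
BBBBBB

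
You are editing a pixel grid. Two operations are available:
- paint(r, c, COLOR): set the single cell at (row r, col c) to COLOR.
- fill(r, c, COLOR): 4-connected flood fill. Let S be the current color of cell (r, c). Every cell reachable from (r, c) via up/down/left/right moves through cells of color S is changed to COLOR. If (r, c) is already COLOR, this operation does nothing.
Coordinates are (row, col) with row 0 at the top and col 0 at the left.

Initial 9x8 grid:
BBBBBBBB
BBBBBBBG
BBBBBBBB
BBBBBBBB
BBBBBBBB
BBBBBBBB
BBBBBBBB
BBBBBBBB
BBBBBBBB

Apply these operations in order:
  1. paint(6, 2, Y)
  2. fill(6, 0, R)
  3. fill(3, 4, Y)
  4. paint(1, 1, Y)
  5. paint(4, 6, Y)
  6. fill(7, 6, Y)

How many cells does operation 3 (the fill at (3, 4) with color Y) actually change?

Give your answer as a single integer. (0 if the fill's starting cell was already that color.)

Answer: 70

Derivation:
After op 1 paint(6,2,Y):
BBBBBBBB
BBBBBBBG
BBBBBBBB
BBBBBBBB
BBBBBBBB
BBBBBBBB
BBYBBBBB
BBBBBBBB
BBBBBBBB
After op 2 fill(6,0,R) [70 cells changed]:
RRRRRRRR
RRRRRRRG
RRRRRRRR
RRRRRRRR
RRRRRRRR
RRRRRRRR
RRYRRRRR
RRRRRRRR
RRRRRRRR
After op 3 fill(3,4,Y) [70 cells changed]:
YYYYYYYY
YYYYYYYG
YYYYYYYY
YYYYYYYY
YYYYYYYY
YYYYYYYY
YYYYYYYY
YYYYYYYY
YYYYYYYY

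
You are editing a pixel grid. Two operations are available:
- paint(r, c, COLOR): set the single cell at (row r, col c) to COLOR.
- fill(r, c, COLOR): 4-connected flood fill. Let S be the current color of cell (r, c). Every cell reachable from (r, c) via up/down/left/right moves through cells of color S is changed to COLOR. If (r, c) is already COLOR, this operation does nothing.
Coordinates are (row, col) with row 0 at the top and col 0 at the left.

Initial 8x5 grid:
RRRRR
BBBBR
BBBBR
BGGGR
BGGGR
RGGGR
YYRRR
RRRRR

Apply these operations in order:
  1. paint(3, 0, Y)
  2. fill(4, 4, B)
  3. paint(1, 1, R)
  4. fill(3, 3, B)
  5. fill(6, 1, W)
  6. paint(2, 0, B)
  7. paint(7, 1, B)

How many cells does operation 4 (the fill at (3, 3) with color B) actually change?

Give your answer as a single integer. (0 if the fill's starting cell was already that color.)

Answer: 9

Derivation:
After op 1 paint(3,0,Y):
RRRRR
BBBBR
BBBBR
YGGGR
BGGGR
RGGGR
YYRRR
RRRRR
After op 2 fill(4,4,B) [18 cells changed]:
BBBBB
BBBBB
BBBBB
YGGGB
BGGGB
RGGGB
YYBBB
BBBBB
After op 3 paint(1,1,R):
BBBBB
BRBBB
BBBBB
YGGGB
BGGGB
RGGGB
YYBBB
BBBBB
After op 4 fill(3,3,B) [9 cells changed]:
BBBBB
BRBBB
BBBBB
YBBBB
BBBBB
RBBBB
YYBBB
BBBBB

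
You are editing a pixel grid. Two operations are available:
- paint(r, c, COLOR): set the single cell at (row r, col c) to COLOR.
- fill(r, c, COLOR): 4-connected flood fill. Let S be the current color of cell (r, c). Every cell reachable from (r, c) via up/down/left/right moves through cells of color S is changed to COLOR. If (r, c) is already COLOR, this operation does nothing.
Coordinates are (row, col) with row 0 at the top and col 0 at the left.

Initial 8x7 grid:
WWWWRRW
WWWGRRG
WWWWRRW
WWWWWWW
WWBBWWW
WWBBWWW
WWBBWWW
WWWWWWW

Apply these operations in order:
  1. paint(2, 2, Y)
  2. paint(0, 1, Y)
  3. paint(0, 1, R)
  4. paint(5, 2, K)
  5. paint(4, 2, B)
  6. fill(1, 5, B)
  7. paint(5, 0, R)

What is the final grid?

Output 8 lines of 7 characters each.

Answer: WRWWBBW
WWWGBBG
WWYWBBW
WWWWWWW
WWBBWWW
RWKBWWW
WWBBWWW
WWWWWWW

Derivation:
After op 1 paint(2,2,Y):
WWWWRRW
WWWGRRG
WWYWRRW
WWWWWWW
WWBBWWW
WWBBWWW
WWBBWWW
WWWWWWW
After op 2 paint(0,1,Y):
WYWWRRW
WWWGRRG
WWYWRRW
WWWWWWW
WWBBWWW
WWBBWWW
WWBBWWW
WWWWWWW
After op 3 paint(0,1,R):
WRWWRRW
WWWGRRG
WWYWRRW
WWWWWWW
WWBBWWW
WWBBWWW
WWBBWWW
WWWWWWW
After op 4 paint(5,2,K):
WRWWRRW
WWWGRRG
WWYWRRW
WWWWWWW
WWBBWWW
WWKBWWW
WWBBWWW
WWWWWWW
After op 5 paint(4,2,B):
WRWWRRW
WWWGRRG
WWYWRRW
WWWWWWW
WWBBWWW
WWKBWWW
WWBBWWW
WWWWWWW
After op 6 fill(1,5,B) [6 cells changed]:
WRWWBBW
WWWGBBG
WWYWBBW
WWWWWWW
WWBBWWW
WWKBWWW
WWBBWWW
WWWWWWW
After op 7 paint(5,0,R):
WRWWBBW
WWWGBBG
WWYWBBW
WWWWWWW
WWBBWWW
RWKBWWW
WWBBWWW
WWWWWWW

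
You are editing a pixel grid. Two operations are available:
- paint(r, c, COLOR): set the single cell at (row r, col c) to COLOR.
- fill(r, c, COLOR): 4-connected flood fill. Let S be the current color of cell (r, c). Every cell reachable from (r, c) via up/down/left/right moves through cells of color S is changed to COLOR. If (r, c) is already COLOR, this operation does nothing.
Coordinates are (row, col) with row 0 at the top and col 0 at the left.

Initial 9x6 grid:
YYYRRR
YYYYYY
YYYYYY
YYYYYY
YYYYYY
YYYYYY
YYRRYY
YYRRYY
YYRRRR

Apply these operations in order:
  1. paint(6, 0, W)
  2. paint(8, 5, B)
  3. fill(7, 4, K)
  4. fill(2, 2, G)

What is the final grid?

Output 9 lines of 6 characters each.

Answer: GGGRRR
GGGGGG
GGGGGG
GGGGGG
GGGGGG
GGGGGG
WGRRGG
GGRRGG
GGRRRB

Derivation:
After op 1 paint(6,0,W):
YYYRRR
YYYYYY
YYYYYY
YYYYYY
YYYYYY
YYYYYY
WYRRYY
YYRRYY
YYRRRR
After op 2 paint(8,5,B):
YYYRRR
YYYYYY
YYYYYY
YYYYYY
YYYYYY
YYYYYY
WYRRYY
YYRRYY
YYRRRB
After op 3 fill(7,4,K) [42 cells changed]:
KKKRRR
KKKKKK
KKKKKK
KKKKKK
KKKKKK
KKKKKK
WKRRKK
KKRRKK
KKRRRB
After op 4 fill(2,2,G) [42 cells changed]:
GGGRRR
GGGGGG
GGGGGG
GGGGGG
GGGGGG
GGGGGG
WGRRGG
GGRRGG
GGRRRB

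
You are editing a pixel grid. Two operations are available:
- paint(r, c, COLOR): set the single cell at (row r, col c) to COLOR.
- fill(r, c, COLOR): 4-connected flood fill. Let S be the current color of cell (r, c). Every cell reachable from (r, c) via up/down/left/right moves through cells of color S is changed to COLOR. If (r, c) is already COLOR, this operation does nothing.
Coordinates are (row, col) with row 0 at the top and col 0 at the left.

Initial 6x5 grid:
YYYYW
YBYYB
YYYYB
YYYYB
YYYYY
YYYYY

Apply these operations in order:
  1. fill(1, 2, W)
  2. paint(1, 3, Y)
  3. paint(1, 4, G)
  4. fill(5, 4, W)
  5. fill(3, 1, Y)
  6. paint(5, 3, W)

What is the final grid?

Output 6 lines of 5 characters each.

After op 1 fill(1,2,W) [25 cells changed]:
WWWWW
WBWWB
WWWWB
WWWWB
WWWWW
WWWWW
After op 2 paint(1,3,Y):
WWWWW
WBWYB
WWWWB
WWWWB
WWWWW
WWWWW
After op 3 paint(1,4,G):
WWWWW
WBWYG
WWWWB
WWWWB
WWWWW
WWWWW
After op 4 fill(5,4,W) [0 cells changed]:
WWWWW
WBWYG
WWWWB
WWWWB
WWWWW
WWWWW
After op 5 fill(3,1,Y) [25 cells changed]:
YYYYY
YBYYG
YYYYB
YYYYB
YYYYY
YYYYY
After op 6 paint(5,3,W):
YYYYY
YBYYG
YYYYB
YYYYB
YYYYY
YYYWY

Answer: YYYYY
YBYYG
YYYYB
YYYYB
YYYYY
YYYWY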